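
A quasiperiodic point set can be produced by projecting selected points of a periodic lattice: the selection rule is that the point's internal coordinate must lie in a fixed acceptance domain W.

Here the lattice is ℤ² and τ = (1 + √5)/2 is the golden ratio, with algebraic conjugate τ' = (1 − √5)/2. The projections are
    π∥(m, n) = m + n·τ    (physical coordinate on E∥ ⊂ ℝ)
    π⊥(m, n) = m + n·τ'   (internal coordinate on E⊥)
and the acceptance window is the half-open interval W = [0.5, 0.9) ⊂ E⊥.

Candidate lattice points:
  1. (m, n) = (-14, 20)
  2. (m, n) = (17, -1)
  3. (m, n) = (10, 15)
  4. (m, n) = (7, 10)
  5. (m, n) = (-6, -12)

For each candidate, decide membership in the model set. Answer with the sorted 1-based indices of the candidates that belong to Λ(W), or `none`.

Compute τ' = (1−√5)/2 = -0.61803, so π⊥(m,n) = m -0.61803·n.
[1] lift (-14,20): star map gives -26.36068; window check 0.5 ≤ -26.36068 < 0.9 is false → out
[2] lift (17,-1): star map gives 17.61803; window check 0.5 ≤ 17.61803 < 0.9 is false → out
[3] lift (10,15): star map gives 0.72949; window check 0.5 ≤ 0.72949 < 0.9 is true → IN Λ
[4] lift (7,10): star map gives 0.81966; window check 0.5 ≤ 0.81966 < 0.9 is true → IN Λ
[5] lift (-6,-12): star map gives 1.41641; window check 0.5 ≤ 1.41641 < 0.9 is false → out

3, 4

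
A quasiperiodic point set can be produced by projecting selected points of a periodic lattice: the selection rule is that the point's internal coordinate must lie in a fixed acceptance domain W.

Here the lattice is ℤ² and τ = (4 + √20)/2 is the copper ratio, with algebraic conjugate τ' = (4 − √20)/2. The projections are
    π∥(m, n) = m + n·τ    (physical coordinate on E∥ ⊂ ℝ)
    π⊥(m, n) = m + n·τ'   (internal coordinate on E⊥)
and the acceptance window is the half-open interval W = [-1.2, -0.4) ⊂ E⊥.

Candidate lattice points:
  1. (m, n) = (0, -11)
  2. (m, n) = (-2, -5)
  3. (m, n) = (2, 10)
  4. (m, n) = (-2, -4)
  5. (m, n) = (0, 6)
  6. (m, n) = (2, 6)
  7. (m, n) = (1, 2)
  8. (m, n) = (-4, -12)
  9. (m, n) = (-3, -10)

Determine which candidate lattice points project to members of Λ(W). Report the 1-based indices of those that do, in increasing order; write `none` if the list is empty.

τ' = (4−√20)/2 ≈ -0.236068.
candidate 1: (m,n)=(0,-11) → π∥ = 0-11·τ ≈ -46.596748, π⊥ = 0-11·τ' ≈ 2.596748 ∉ [-1.2, -0.4) ⇒ out
candidate 2: (m,n)=(-2,-5) → π∥ = -2-5·τ ≈ -23.180340, π⊥ = -2-5·τ' ≈ -0.819660 ∈ [-1.2, -0.4) ⇒ IN Λ
candidate 3: (m,n)=(2,10) → π∥ = 2+10·τ ≈ 44.360680, π⊥ = 2+10·τ' ≈ -0.360680 ∉ [-1.2, -0.4) ⇒ out
candidate 4: (m,n)=(-2,-4) → π∥ = -2-4·τ ≈ -18.944272, π⊥ = -2-4·τ' ≈ -1.055728 ∈ [-1.2, -0.4) ⇒ IN Λ
candidate 5: (m,n)=(0,6) → π∥ = 0+6·τ ≈ 25.416408, π⊥ = 0+6·τ' ≈ -1.416408 ∉ [-1.2, -0.4) ⇒ out
candidate 6: (m,n)=(2,6) → π∥ = 2+6·τ ≈ 27.416408, π⊥ = 2+6·τ' ≈ 0.583592 ∉ [-1.2, -0.4) ⇒ out
candidate 7: (m,n)=(1,2) → π∥ = 1+2·τ ≈ 9.472136, π⊥ = 1+2·τ' ≈ 0.527864 ∉ [-1.2, -0.4) ⇒ out
candidate 8: (m,n)=(-4,-12) → π∥ = -4-12·τ ≈ -54.832816, π⊥ = -4-12·τ' ≈ -1.167184 ∈ [-1.2, -0.4) ⇒ IN Λ
candidate 9: (m,n)=(-3,-10) → π∥ = -3-10·τ ≈ -45.360680, π⊥ = -3-10·τ' ≈ -0.639320 ∈ [-1.2, -0.4) ⇒ IN Λ

2, 4, 8, 9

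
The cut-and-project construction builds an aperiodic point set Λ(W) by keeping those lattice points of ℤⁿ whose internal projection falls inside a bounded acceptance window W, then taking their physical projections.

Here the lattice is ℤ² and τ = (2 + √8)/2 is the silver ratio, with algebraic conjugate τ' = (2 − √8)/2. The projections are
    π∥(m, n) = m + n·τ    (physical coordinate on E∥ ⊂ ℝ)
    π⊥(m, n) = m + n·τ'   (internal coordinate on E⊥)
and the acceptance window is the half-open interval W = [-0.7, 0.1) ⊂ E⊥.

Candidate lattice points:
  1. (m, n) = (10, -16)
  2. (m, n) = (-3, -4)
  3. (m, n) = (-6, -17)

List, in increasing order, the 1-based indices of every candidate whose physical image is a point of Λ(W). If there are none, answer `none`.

none

Compute τ' = (2−√8)/2 = -0.41421, so π⊥(m,n) = m -0.41421·n.
[1] lift (10,-16): star map gives 16.62742; window check -0.7 ≤ 16.62742 < 0.1 is false → out
[2] lift (-3,-4): star map gives -1.34315; window check -0.7 ≤ -1.34315 < 0.1 is false → out
[3] lift (-6,-17): star map gives 1.04163; window check -0.7 ≤ 1.04163 < 0.1 is false → out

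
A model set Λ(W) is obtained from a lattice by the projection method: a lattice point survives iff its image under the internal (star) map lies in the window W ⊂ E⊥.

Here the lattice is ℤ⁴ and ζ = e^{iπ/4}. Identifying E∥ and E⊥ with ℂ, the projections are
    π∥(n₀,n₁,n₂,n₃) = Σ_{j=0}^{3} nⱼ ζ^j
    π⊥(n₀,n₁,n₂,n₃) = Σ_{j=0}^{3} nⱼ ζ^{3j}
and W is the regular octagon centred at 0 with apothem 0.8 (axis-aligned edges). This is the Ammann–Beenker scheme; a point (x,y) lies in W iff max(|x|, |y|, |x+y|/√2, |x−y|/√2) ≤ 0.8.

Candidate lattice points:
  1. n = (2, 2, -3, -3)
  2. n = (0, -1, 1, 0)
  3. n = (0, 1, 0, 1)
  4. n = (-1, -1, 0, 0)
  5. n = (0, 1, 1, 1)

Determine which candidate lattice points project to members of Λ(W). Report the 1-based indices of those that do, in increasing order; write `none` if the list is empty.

4, 5

Internal map: ζ^{3j} for j=0..3 gives (1,0), (−√2/2,√2/2), (0,−1), (√2/2,√2/2).
candidate 1: n = (2, 2, -3, -3) → π⊥ ≈ (-1.53553, +2.29289); max(|x|,|y|,|x±y|/√2) = 2.70711 > 0.8 ⇒ ∉ W
candidate 2: n = (0, -1, 1, 0) → π⊥ ≈ (+0.70711, -1.70711); max(|x|,|y|,|x±y|/√2) = 1.70711 > 0.8 ⇒ ∉ W
candidate 3: n = (0, 1, 0, 1) → π⊥ ≈ (+0.00000, +1.41421); max(|x|,|y|,|x±y|/√2) = 1.41421 > 0.8 ⇒ ∉ W
candidate 4: n = (-1, -1, 0, 0) → π⊥ ≈ (-0.29289, -0.70711); max(|x|,|y|,|x±y|/√2) = 0.70711 ≤ 0.8 ⇒ ∈ W
candidate 5: n = (0, 1, 1, 1) → π⊥ ≈ (+0.00000, +0.41421); max(|x|,|y|,|x±y|/√2) = 0.41421 ≤ 0.8 ⇒ ∈ W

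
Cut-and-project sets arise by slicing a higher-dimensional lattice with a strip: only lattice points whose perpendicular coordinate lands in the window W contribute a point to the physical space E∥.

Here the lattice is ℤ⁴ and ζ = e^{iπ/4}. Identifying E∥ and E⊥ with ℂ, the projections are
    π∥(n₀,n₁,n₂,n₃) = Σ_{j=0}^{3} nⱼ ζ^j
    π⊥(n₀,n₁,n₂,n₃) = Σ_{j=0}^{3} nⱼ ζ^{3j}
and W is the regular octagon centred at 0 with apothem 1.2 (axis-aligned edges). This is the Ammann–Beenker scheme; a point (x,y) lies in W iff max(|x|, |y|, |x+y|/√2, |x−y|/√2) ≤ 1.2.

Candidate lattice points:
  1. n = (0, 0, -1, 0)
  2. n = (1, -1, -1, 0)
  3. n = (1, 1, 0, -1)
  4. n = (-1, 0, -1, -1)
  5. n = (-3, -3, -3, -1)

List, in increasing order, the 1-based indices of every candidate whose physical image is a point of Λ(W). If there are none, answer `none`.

1, 3

π⊥(n) = n₀ + n₁ζ³ + n₂ζ⁶ + n₃ζ⁹ where ζ = e^{iπ/4}.
candidate 1: n = (0, 0, -1, 0) → π⊥ ≈ (+0.000000, +1.000000); max(|x|,|y|,|x±y|/√2) = 1.000000 ≤ 1.2 ⇒ ∈ W
candidate 2: n = (1, -1, -1, 0) → π⊥ ≈ (+1.707107, +0.292893); max(|x|,|y|,|x±y|/√2) = 1.707107 > 1.2 ⇒ ∉ W
candidate 3: n = (1, 1, 0, -1) → π⊥ ≈ (-0.414214, +0.000000); max(|x|,|y|,|x±y|/√2) = 0.414214 ≤ 1.2 ⇒ ∈ W
candidate 4: n = (-1, 0, -1, -1) → π⊥ ≈ (-1.707107, +0.292893); max(|x|,|y|,|x±y|/√2) = 1.707107 > 1.2 ⇒ ∉ W
candidate 5: n = (-3, -3, -3, -1) → π⊥ ≈ (-1.585786, +0.171573); max(|x|,|y|,|x±y|/√2) = 1.585786 > 1.2 ⇒ ∉ W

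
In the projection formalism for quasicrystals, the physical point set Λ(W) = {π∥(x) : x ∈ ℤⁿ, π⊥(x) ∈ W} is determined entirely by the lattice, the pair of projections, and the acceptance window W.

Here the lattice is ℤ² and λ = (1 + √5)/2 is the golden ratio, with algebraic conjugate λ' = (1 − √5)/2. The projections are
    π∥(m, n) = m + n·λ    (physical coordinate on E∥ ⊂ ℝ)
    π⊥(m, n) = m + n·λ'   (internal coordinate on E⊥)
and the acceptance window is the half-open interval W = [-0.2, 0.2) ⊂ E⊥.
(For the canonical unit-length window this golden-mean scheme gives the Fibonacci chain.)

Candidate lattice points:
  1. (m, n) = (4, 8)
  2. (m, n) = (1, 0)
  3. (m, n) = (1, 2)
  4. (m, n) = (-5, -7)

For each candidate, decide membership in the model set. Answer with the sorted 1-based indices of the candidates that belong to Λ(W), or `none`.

none

λ' = (1−√5)/2 ≈ -0.61803.
candidate 1: (m,n)=(4,8) → π∥ = 4+8·λ ≈ 16.94427, π⊥ = 4+8·λ' ≈ -0.94427 ∉ [-0.2, 0.2) ⇒ out
candidate 2: (m,n)=(1,0) → π∥ = 1+0·λ ≈ 1.00000, π⊥ = 1+0·λ' ≈ 1.00000 ∉ [-0.2, 0.2) ⇒ out
candidate 3: (m,n)=(1,2) → π∥ = 1+2·λ ≈ 4.23607, π⊥ = 1+2·λ' ≈ -0.23607 ∉ [-0.2, 0.2) ⇒ out
candidate 4: (m,n)=(-5,-7) → π∥ = -5-7·λ ≈ -16.32624, π⊥ = -5-7·λ' ≈ -0.67376 ∉ [-0.2, 0.2) ⇒ out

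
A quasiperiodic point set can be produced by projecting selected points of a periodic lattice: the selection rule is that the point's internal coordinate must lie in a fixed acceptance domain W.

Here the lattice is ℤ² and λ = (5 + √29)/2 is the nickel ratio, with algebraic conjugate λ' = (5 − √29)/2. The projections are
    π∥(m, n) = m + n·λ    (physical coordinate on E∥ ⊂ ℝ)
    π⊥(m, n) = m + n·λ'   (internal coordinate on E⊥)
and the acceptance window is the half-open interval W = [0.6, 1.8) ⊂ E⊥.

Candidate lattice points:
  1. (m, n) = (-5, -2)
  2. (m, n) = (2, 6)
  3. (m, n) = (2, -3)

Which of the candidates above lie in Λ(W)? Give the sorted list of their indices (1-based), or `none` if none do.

Compute λ' = (5−√29)/2 = -0.19258, so π⊥(m,n) = m -0.19258·n.
#1 (-5,-2): internal coord -5 + (-2)·λ' = -4.61484; -4.61484 ∉ [0.6, 1.8) → out
#2 (2,6): internal coord 2 + (6)·λ' = +0.84451; +0.84451 ∈ [0.6, 1.8) → IN Λ
#3 (2,-3): internal coord 2 + (-3)·λ' = +2.57775; +2.57775 ∉ [0.6, 1.8) → out

2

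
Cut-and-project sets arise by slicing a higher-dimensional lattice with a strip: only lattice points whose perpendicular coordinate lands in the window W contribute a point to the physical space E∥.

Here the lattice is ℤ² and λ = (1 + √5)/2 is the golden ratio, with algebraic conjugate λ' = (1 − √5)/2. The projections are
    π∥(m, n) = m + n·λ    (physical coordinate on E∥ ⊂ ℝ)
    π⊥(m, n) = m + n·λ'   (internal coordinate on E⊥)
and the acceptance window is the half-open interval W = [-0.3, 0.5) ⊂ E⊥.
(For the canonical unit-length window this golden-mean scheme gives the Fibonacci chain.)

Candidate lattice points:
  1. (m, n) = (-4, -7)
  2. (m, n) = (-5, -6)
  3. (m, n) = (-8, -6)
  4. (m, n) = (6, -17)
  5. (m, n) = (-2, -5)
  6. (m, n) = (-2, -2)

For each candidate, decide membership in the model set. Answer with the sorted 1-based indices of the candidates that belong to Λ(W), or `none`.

Numerically λ ≈ 1.61803 and λ' = −1/λ ≈ -0.61803.
[1] lift (-4,-7): star map gives 0.32624; window check -0.3 ≤ 0.32624 < 0.5 is true → IN Λ
[2] lift (-5,-6): star map gives -1.29180; window check -0.3 ≤ -1.29180 < 0.5 is false → out
[3] lift (-8,-6): star map gives -4.29180; window check -0.3 ≤ -4.29180 < 0.5 is false → out
[4] lift (6,-17): star map gives 16.50658; window check -0.3 ≤ 16.50658 < 0.5 is false → out
[5] lift (-2,-5): star map gives 1.09017; window check -0.3 ≤ 1.09017 < 0.5 is false → out
[6] lift (-2,-2): star map gives -0.76393; window check -0.3 ≤ -0.76393 < 0.5 is false → out

1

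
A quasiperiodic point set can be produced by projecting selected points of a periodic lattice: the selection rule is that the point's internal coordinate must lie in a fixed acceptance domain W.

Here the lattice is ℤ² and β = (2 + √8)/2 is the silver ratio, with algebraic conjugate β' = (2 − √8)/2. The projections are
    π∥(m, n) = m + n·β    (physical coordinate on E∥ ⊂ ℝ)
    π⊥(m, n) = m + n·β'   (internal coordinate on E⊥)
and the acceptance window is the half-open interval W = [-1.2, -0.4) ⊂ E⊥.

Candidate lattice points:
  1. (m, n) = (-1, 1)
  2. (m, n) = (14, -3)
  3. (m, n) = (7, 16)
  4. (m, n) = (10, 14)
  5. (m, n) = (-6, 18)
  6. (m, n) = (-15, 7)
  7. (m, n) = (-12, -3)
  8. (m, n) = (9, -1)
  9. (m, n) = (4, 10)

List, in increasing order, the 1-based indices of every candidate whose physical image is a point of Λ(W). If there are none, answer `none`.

Compute β' = (2−√8)/2 = -0.41421, so π⊥(m,n) = m -0.41421·n.
#1 (-1,1): internal coord -1 + (1)·β' = -1.41421; -1.41421 ∉ [-1.2, -0.4) → out
#2 (14,-3): internal coord 14 + (-3)·β' = +15.24264; +15.24264 ∉ [-1.2, -0.4) → out
#3 (7,16): internal coord 7 + (16)·β' = +0.37258; +0.37258 ∉ [-1.2, -0.4) → out
#4 (10,14): internal coord 10 + (14)·β' = +4.20101; +4.20101 ∉ [-1.2, -0.4) → out
#5 (-6,18): internal coord -6 + (18)·β' = -13.45584; -13.45584 ∉ [-1.2, -0.4) → out
#6 (-15,7): internal coord -15 + (7)·β' = -17.89949; -17.89949 ∉ [-1.2, -0.4) → out
#7 (-12,-3): internal coord -12 + (-3)·β' = -10.75736; -10.75736 ∉ [-1.2, -0.4) → out
#8 (9,-1): internal coord 9 + (-1)·β' = +9.41421; +9.41421 ∉ [-1.2, -0.4) → out
#9 (4,10): internal coord 4 + (10)·β' = -0.14214; -0.14214 ∉ [-1.2, -0.4) → out

none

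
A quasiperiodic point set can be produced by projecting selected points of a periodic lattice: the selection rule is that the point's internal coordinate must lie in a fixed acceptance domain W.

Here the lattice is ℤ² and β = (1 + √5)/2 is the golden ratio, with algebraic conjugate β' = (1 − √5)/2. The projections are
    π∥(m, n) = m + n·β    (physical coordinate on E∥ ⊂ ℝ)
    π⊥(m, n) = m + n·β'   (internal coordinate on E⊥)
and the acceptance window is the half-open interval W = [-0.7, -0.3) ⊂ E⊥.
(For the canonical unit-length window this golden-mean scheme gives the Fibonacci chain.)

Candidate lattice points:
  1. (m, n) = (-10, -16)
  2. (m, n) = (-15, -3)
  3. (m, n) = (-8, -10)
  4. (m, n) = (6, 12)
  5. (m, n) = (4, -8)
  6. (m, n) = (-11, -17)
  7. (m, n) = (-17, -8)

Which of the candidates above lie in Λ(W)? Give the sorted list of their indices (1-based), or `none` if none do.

6

β' = (1−√5)/2 ≈ -0.61803.
#1 (-10,-16): internal coord -10 + (-16)·β' = -0.11146; -0.11146 ∉ [-0.7, -0.3) → out
#2 (-15,-3): internal coord -15 + (-3)·β' = -13.14590; -13.14590 ∉ [-0.7, -0.3) → out
#3 (-8,-10): internal coord -8 + (-10)·β' = -1.81966; -1.81966 ∉ [-0.7, -0.3) → out
#4 (6,12): internal coord 6 + (12)·β' = -1.41641; -1.41641 ∉ [-0.7, -0.3) → out
#5 (4,-8): internal coord 4 + (-8)·β' = +8.94427; +8.94427 ∉ [-0.7, -0.3) → out
#6 (-11,-17): internal coord -11 + (-17)·β' = -0.49342; -0.49342 ∈ [-0.7, -0.3) → IN Λ
#7 (-17,-8): internal coord -17 + (-8)·β' = -12.05573; -12.05573 ∉ [-0.7, -0.3) → out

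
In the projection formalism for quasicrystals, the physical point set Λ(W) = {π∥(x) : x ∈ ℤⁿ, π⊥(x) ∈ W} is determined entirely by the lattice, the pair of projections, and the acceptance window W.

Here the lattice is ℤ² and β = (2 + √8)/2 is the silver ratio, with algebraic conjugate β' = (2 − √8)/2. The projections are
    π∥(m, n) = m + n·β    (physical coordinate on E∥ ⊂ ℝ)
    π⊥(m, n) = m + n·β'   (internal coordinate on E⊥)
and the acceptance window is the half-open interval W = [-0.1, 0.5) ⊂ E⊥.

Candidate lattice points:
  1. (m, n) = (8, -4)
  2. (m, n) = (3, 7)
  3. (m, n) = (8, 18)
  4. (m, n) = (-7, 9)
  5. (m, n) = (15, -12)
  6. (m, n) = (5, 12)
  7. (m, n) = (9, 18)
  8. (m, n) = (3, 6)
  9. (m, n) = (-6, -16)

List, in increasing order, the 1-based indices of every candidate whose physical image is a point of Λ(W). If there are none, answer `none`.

2, 6

Numerically β ≈ 2.41421 and β' = −1/β ≈ -0.41421.
[1] lift (8,-4): star map gives 9.65685; window check -0.1 ≤ 9.65685 < 0.5 is false → out
[2] lift (3,7): star map gives 0.10051; window check -0.1 ≤ 0.10051 < 0.5 is true → IN Λ
[3] lift (8,18): star map gives 0.54416; window check -0.1 ≤ 0.54416 < 0.5 is false → out
[4] lift (-7,9): star map gives -10.72792; window check -0.1 ≤ -10.72792 < 0.5 is false → out
[5] lift (15,-12): star map gives 19.97056; window check -0.1 ≤ 19.97056 < 0.5 is false → out
[6] lift (5,12): star map gives 0.02944; window check -0.1 ≤ 0.02944 < 0.5 is true → IN Λ
[7] lift (9,18): star map gives 1.54416; window check -0.1 ≤ 1.54416 < 0.5 is false → out
[8] lift (3,6): star map gives 0.51472; window check -0.1 ≤ 0.51472 < 0.5 is false → out
[9] lift (-6,-16): star map gives 0.62742; window check -0.1 ≤ 0.62742 < 0.5 is false → out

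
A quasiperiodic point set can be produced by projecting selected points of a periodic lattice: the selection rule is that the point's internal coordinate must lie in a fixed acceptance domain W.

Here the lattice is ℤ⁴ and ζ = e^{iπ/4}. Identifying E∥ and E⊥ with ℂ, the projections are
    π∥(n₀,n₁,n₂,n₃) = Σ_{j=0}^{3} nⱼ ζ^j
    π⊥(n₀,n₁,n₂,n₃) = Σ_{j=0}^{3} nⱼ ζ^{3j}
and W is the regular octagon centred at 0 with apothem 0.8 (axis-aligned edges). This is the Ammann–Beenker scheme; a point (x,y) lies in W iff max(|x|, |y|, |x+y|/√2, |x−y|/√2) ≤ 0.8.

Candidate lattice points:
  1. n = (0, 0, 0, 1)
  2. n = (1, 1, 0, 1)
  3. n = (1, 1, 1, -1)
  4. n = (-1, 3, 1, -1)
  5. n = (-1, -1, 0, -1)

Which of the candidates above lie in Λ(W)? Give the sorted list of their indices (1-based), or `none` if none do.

none

Internal map: ζ^{3j} for j=0..3 gives (1,0), (−√2/2,√2/2), (0,−1), (√2/2,√2/2).
candidate 1: n = (0, 0, 0, 1) → π⊥ ≈ (+0.7071, +0.7071); max(|x|,|y|,|x±y|/√2) = 1.0000 > 0.8 ⇒ ∉ W
candidate 2: n = (1, 1, 0, 1) → π⊥ ≈ (+1.0000, +1.4142); max(|x|,|y|,|x±y|/√2) = 1.7071 > 0.8 ⇒ ∉ W
candidate 3: n = (1, 1, 1, -1) → π⊥ ≈ (-0.4142, -1.0000); max(|x|,|y|,|x±y|/√2) = 1.0000 > 0.8 ⇒ ∉ W
candidate 4: n = (-1, 3, 1, -1) → π⊥ ≈ (-3.8284, +0.4142); max(|x|,|y|,|x±y|/√2) = 3.8284 > 0.8 ⇒ ∉ W
candidate 5: n = (-1, -1, 0, -1) → π⊥ ≈ (-1.0000, -1.4142); max(|x|,|y|,|x±y|/√2) = 1.7071 > 0.8 ⇒ ∉ W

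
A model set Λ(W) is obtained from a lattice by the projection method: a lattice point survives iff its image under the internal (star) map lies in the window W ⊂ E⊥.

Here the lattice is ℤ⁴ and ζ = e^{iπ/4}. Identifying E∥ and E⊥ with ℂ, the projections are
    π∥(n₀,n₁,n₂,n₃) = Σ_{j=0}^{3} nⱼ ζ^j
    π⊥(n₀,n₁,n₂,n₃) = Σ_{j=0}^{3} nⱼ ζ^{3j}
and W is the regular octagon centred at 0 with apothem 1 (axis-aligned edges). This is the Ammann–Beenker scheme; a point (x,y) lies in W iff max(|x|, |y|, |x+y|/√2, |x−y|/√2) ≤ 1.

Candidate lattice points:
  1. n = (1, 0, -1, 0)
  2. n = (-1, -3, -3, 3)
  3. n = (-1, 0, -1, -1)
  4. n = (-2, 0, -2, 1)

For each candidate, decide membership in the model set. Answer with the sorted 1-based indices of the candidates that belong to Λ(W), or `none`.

none

Internal map: ζ^{3j} for j=0..3 gives (1,0), (−√2/2,√2/2), (0,−1), (√2/2,√2/2).
candidate 1: n = (1, 0, -1, 0) → π⊥ ≈ (+1.000000, +1.000000); max(|x|,|y|,|x±y|/√2) = 1.414214 > 1 ⇒ ∉ W
candidate 2: n = (-1, -3, -3, 3) → π⊥ ≈ (+3.242641, +3.000000); max(|x|,|y|,|x±y|/√2) = 4.414214 > 1 ⇒ ∉ W
candidate 3: n = (-1, 0, -1, -1) → π⊥ ≈ (-1.707107, +0.292893); max(|x|,|y|,|x±y|/√2) = 1.707107 > 1 ⇒ ∉ W
candidate 4: n = (-2, 0, -2, 1) → π⊥ ≈ (-1.292893, +2.707107); max(|x|,|y|,|x±y|/√2) = 2.828427 > 1 ⇒ ∉ W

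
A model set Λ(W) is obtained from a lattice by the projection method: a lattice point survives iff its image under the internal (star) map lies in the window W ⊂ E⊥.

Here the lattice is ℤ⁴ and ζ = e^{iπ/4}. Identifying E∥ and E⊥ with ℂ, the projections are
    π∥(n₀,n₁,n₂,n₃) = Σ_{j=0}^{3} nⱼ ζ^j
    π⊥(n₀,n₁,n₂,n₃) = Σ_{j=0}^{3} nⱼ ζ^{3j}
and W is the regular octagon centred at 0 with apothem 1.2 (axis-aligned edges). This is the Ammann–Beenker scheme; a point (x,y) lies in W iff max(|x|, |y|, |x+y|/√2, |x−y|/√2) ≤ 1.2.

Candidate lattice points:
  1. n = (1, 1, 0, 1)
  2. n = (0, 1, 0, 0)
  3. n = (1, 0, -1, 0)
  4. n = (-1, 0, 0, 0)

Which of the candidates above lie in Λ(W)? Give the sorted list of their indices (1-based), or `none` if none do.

2, 4

With ζ = e^{iπ/4} the internal vectors are ζ^0,ζ^3,ζ^6,ζ^9.
#1 (1, 1, 0, 1): internal (1.0000, 1.4142); octagon support 1.7071 vs apothem 1.2 → ∉ W
#2 (0, 1, 0, 0): internal (-0.7071, 0.7071); octagon support 1.0000 vs apothem 1.2 → ∈ W
#3 (1, 0, -1, 0): internal (1.0000, 1.0000); octagon support 1.4142 vs apothem 1.2 → ∉ W
#4 (-1, 0, 0, 0): internal (-1.0000, 0.0000); octagon support 1.0000 vs apothem 1.2 → ∈ W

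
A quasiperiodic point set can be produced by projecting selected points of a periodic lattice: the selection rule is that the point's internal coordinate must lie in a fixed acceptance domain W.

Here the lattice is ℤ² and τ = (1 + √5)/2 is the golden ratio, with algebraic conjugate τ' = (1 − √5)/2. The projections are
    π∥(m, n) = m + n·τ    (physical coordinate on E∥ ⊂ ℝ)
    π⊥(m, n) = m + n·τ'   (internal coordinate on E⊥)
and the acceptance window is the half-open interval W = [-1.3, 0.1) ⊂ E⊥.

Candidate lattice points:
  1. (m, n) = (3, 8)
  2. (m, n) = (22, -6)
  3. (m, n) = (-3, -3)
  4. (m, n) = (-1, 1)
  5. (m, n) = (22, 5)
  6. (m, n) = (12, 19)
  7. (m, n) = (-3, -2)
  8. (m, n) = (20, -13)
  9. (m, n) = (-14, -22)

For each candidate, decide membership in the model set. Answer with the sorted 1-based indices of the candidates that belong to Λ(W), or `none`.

3, 9

Compute τ' = (1−√5)/2 = -0.61803, so π⊥(m,n) = m -0.61803·n.
[1] lift (3,8): star map gives -1.94427; window check -1.3 ≤ -1.94427 < 0.1 is false → out
[2] lift (22,-6): star map gives 25.70820; window check -1.3 ≤ 25.70820 < 0.1 is false → out
[3] lift (-3,-3): star map gives -1.14590; window check -1.3 ≤ -1.14590 < 0.1 is true → IN Λ
[4] lift (-1,1): star map gives -1.61803; window check -1.3 ≤ -1.61803 < 0.1 is false → out
[5] lift (22,5): star map gives 18.90983; window check -1.3 ≤ 18.90983 < 0.1 is false → out
[6] lift (12,19): star map gives 0.25735; window check -1.3 ≤ 0.25735 < 0.1 is false → out
[7] lift (-3,-2): star map gives -1.76393; window check -1.3 ≤ -1.76393 < 0.1 is false → out
[8] lift (20,-13): star map gives 28.03444; window check -1.3 ≤ 28.03444 < 0.1 is false → out
[9] lift (-14,-22): star map gives -0.40325; window check -1.3 ≤ -0.40325 < 0.1 is true → IN Λ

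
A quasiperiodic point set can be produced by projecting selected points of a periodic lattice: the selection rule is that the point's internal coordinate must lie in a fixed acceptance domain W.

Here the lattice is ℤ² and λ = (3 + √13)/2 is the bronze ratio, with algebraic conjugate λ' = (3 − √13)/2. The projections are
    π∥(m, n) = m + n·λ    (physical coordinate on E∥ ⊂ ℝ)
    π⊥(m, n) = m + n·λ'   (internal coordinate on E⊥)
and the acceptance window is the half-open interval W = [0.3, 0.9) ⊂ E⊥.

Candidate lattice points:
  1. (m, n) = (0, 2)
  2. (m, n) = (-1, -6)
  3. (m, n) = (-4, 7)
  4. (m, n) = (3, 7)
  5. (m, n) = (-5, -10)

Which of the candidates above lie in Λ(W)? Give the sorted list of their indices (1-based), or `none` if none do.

2, 4

Numerically λ ≈ 3.302776 and λ' = −1/λ ≈ -0.302776.
candidate 1: (m,n)=(0,2) → π∥ = 0+2·λ ≈ 6.605551, π⊥ = 0+2·λ' ≈ -0.605551 ∉ [0.3, 0.9) ⇒ out
candidate 2: (m,n)=(-1,-6) → π∥ = -1-6·λ ≈ -20.816654, π⊥ = -1-6·λ' ≈ 0.816654 ∈ [0.3, 0.9) ⇒ IN Λ
candidate 3: (m,n)=(-4,7) → π∥ = -4+7·λ ≈ 19.119429, π⊥ = -4+7·λ' ≈ -6.119429 ∉ [0.3, 0.9) ⇒ out
candidate 4: (m,n)=(3,7) → π∥ = 3+7·λ ≈ 26.119429, π⊥ = 3+7·λ' ≈ 0.880571 ∈ [0.3, 0.9) ⇒ IN Λ
candidate 5: (m,n)=(-5,-10) → π∥ = -5-10·λ ≈ -38.027756, π⊥ = -5-10·λ' ≈ -1.972244 ∉ [0.3, 0.9) ⇒ out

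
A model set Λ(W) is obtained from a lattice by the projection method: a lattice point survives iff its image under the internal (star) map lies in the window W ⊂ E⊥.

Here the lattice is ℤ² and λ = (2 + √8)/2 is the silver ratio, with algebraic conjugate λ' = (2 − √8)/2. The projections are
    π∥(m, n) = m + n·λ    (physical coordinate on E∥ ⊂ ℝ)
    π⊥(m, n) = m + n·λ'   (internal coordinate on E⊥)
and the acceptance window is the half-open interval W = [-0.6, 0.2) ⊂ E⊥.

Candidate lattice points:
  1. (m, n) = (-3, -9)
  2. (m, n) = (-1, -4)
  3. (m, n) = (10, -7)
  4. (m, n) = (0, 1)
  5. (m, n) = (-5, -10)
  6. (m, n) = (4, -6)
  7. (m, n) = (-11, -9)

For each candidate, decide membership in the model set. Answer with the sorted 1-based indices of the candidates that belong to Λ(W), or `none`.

4

Numerically λ ≈ 2.414214 and λ' = −1/λ ≈ -0.414214.
candidate 1: (m,n)=(-3,-9) → π∥ = -3-9·λ ≈ -24.727922, π⊥ = -3-9·λ' ≈ 0.727922 ∉ [-0.6, 0.2) ⇒ out
candidate 2: (m,n)=(-1,-4) → π∥ = -1-4·λ ≈ -10.656854, π⊥ = -1-4·λ' ≈ 0.656854 ∉ [-0.6, 0.2) ⇒ out
candidate 3: (m,n)=(10,-7) → π∥ = 10-7·λ ≈ -6.899495, π⊥ = 10-7·λ' ≈ 12.899495 ∉ [-0.6, 0.2) ⇒ out
candidate 4: (m,n)=(0,1) → π∥ = 0+1·λ ≈ 2.414214, π⊥ = 0+1·λ' ≈ -0.414214 ∈ [-0.6, 0.2) ⇒ IN Λ
candidate 5: (m,n)=(-5,-10) → π∥ = -5-10·λ ≈ -29.142136, π⊥ = -5-10·λ' ≈ -0.857864 ∉ [-0.6, 0.2) ⇒ out
candidate 6: (m,n)=(4,-6) → π∥ = 4-6·λ ≈ -10.485281, π⊥ = 4-6·λ' ≈ 6.485281 ∉ [-0.6, 0.2) ⇒ out
candidate 7: (m,n)=(-11,-9) → π∥ = -11-9·λ ≈ -32.727922, π⊥ = -11-9·λ' ≈ -7.272078 ∉ [-0.6, 0.2) ⇒ out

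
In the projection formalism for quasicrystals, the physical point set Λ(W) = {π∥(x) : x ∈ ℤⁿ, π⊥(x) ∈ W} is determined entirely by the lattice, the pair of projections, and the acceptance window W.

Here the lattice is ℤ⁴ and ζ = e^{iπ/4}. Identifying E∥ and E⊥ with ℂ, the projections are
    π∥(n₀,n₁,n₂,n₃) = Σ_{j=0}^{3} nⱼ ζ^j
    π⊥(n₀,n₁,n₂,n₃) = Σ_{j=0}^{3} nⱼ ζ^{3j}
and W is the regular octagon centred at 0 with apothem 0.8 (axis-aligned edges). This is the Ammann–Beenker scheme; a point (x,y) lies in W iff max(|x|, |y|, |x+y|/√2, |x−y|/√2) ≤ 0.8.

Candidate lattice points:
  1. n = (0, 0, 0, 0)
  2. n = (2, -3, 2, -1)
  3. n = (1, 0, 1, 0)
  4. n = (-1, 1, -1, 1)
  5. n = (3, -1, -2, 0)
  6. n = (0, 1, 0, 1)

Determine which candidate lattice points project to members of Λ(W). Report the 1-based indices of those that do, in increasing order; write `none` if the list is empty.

π⊥(n) = n₀ + n₁ζ³ + n₂ζ⁶ + n₃ζ⁹ where ζ = e^{iπ/4}.
#1 (0, 0, 0, 0): internal (0.00000, 0.00000); octagon support 0.00000 vs apothem 0.8 → ∈ W
#2 (2, -3, 2, -1): internal (3.41421, -4.82843); octagon support 5.82843 vs apothem 0.8 → ∉ W
#3 (1, 0, 1, 0): internal (1.00000, -1.00000); octagon support 1.41421 vs apothem 0.8 → ∉ W
#4 (-1, 1, -1, 1): internal (-1.00000, 2.41421); octagon support 2.41421 vs apothem 0.8 → ∉ W
#5 (3, -1, -2, 0): internal (3.70711, 1.29289); octagon support 3.70711 vs apothem 0.8 → ∉ W
#6 (0, 1, 0, 1): internal (0.00000, 1.41421); octagon support 1.41421 vs apothem 0.8 → ∉ W

1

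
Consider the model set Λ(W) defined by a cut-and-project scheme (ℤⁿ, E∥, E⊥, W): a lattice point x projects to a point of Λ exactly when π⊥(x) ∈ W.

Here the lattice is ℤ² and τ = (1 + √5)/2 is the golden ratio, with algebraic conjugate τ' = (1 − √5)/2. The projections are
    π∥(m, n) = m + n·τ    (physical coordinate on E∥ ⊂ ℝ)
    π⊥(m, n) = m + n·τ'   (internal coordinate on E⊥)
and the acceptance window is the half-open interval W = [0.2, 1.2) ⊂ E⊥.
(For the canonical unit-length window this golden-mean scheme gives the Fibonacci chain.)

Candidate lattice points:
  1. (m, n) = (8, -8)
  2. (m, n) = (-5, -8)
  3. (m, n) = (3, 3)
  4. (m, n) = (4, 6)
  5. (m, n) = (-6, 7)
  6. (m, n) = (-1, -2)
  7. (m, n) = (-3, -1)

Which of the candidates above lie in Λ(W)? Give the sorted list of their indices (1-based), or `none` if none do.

3, 4, 6

Numerically τ ≈ 1.6180 and τ' = −1/τ ≈ -0.6180.
candidate 1: (m,n)=(8,-8) → π∥ = 8-8·τ ≈ -4.9443, π⊥ = 8-8·τ' ≈ 12.9443 ∉ [0.2, 1.2) ⇒ out
candidate 2: (m,n)=(-5,-8) → π∥ = -5-8·τ ≈ -17.9443, π⊥ = -5-8·τ' ≈ -0.0557 ∉ [0.2, 1.2) ⇒ out
candidate 3: (m,n)=(3,3) → π∥ = 3+3·τ ≈ 7.8541, π⊥ = 3+3·τ' ≈ 1.1459 ∈ [0.2, 1.2) ⇒ IN Λ
candidate 4: (m,n)=(4,6) → π∥ = 4+6·τ ≈ 13.7082, π⊥ = 4+6·τ' ≈ 0.2918 ∈ [0.2, 1.2) ⇒ IN Λ
candidate 5: (m,n)=(-6,7) → π∥ = -6+7·τ ≈ 5.3262, π⊥ = -6+7·τ' ≈ -10.3262 ∉ [0.2, 1.2) ⇒ out
candidate 6: (m,n)=(-1,-2) → π∥ = -1-2·τ ≈ -4.2361, π⊥ = -1-2·τ' ≈ 0.2361 ∈ [0.2, 1.2) ⇒ IN Λ
candidate 7: (m,n)=(-3,-1) → π∥ = -3-1·τ ≈ -4.6180, π⊥ = -3-1·τ' ≈ -2.3820 ∉ [0.2, 1.2) ⇒ out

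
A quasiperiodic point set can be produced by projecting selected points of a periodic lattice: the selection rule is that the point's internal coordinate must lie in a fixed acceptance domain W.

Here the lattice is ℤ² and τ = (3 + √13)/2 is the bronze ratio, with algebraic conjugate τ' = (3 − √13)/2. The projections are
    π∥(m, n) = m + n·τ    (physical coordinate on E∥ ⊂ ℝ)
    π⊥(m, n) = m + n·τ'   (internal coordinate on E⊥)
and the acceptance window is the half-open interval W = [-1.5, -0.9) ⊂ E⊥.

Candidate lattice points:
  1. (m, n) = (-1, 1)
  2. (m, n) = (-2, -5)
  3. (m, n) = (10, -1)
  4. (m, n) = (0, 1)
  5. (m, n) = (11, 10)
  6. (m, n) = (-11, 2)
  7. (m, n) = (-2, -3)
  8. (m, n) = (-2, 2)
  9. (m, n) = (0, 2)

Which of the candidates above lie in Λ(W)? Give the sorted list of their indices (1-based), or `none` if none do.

1, 7

Compute τ' = (3−√13)/2 = -0.302776, so π⊥(m,n) = m -0.302776·n.
candidate 1: (m,n)=(-1,1) → π∥ = -1+1·τ ≈ 2.302776, π⊥ = -1+1·τ' ≈ -1.302776 ∈ [-1.5, -0.9) ⇒ IN Λ
candidate 2: (m,n)=(-2,-5) → π∥ = -2-5·τ ≈ -18.513878, π⊥ = -2-5·τ' ≈ -0.486122 ∉ [-1.5, -0.9) ⇒ out
candidate 3: (m,n)=(10,-1) → π∥ = 10-1·τ ≈ 6.697224, π⊥ = 10-1·τ' ≈ 10.302776 ∉ [-1.5, -0.9) ⇒ out
candidate 4: (m,n)=(0,1) → π∥ = 0+1·τ ≈ 3.302776, π⊥ = 0+1·τ' ≈ -0.302776 ∉ [-1.5, -0.9) ⇒ out
candidate 5: (m,n)=(11,10) → π∥ = 11+10·τ ≈ 44.027756, π⊥ = 11+10·τ' ≈ 7.972244 ∉ [-1.5, -0.9) ⇒ out
candidate 6: (m,n)=(-11,2) → π∥ = -11+2·τ ≈ -4.394449, π⊥ = -11+2·τ' ≈ -11.605551 ∉ [-1.5, -0.9) ⇒ out
candidate 7: (m,n)=(-2,-3) → π∥ = -2-3·τ ≈ -11.908327, π⊥ = -2-3·τ' ≈ -1.091673 ∈ [-1.5, -0.9) ⇒ IN Λ
candidate 8: (m,n)=(-2,2) → π∥ = -2+2·τ ≈ 4.605551, π⊥ = -2+2·τ' ≈ -2.605551 ∉ [-1.5, -0.9) ⇒ out
candidate 9: (m,n)=(0,2) → π∥ = 0+2·τ ≈ 6.605551, π⊥ = 0+2·τ' ≈ -0.605551 ∉ [-1.5, -0.9) ⇒ out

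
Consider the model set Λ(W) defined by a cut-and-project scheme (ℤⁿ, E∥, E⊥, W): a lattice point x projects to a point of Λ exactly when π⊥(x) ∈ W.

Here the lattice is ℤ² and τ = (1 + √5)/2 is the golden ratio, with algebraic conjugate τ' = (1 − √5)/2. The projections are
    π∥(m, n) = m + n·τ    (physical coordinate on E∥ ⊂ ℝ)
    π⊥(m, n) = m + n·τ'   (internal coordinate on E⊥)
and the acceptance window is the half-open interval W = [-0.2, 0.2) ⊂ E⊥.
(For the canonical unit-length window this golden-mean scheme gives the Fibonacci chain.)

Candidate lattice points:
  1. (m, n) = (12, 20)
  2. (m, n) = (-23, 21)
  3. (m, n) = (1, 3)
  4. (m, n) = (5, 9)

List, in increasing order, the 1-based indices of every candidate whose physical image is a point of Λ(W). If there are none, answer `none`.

none

Compute τ' = (1−√5)/2 = -0.618034, so π⊥(m,n) = m -0.618034·n.
#1 (12,20): internal coord 12 + (20)·τ' = -0.360680; -0.360680 ∉ [-0.2, 0.2) → out
#2 (-23,21): internal coord -23 + (21)·τ' = -35.978714; -35.978714 ∉ [-0.2, 0.2) → out
#3 (1,3): internal coord 1 + (3)·τ' = -0.854102; -0.854102 ∉ [-0.2, 0.2) → out
#4 (5,9): internal coord 5 + (9)·τ' = -0.562306; -0.562306 ∉ [-0.2, 0.2) → out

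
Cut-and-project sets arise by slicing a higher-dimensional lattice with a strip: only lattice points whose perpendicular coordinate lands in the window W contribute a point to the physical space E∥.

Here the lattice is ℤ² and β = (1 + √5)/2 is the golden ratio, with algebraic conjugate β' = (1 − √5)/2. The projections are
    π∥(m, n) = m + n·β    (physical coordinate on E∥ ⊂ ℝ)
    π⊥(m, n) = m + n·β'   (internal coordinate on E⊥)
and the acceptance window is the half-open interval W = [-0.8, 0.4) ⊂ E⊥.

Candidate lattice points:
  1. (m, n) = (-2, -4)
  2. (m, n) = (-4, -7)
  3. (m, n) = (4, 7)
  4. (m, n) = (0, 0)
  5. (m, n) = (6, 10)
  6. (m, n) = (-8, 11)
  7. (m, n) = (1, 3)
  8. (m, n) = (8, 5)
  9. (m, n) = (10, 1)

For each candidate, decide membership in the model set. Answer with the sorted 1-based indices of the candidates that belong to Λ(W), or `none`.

2, 3, 4, 5

Compute β' = (1−√5)/2 = -0.6180, so π⊥(m,n) = m -0.6180·n.
[1] lift (-2,-4): star map gives 0.4721; window check -0.8 ≤ 0.4721 < 0.4 is false → out
[2] lift (-4,-7): star map gives 0.3262; window check -0.8 ≤ 0.3262 < 0.4 is true → IN Λ
[3] lift (4,7): star map gives -0.3262; window check -0.8 ≤ -0.3262 < 0.4 is true → IN Λ
[4] lift (0,0): star map gives 0.0000; window check -0.8 ≤ 0.0000 < 0.4 is true → IN Λ
[5] lift (6,10): star map gives -0.1803; window check -0.8 ≤ -0.1803 < 0.4 is true → IN Λ
[6] lift (-8,11): star map gives -14.7984; window check -0.8 ≤ -14.7984 < 0.4 is false → out
[7] lift (1,3): star map gives -0.8541; window check -0.8 ≤ -0.8541 < 0.4 is false → out
[8] lift (8,5): star map gives 4.9098; window check -0.8 ≤ 4.9098 < 0.4 is false → out
[9] lift (10,1): star map gives 9.3820; window check -0.8 ≤ 9.3820 < 0.4 is false → out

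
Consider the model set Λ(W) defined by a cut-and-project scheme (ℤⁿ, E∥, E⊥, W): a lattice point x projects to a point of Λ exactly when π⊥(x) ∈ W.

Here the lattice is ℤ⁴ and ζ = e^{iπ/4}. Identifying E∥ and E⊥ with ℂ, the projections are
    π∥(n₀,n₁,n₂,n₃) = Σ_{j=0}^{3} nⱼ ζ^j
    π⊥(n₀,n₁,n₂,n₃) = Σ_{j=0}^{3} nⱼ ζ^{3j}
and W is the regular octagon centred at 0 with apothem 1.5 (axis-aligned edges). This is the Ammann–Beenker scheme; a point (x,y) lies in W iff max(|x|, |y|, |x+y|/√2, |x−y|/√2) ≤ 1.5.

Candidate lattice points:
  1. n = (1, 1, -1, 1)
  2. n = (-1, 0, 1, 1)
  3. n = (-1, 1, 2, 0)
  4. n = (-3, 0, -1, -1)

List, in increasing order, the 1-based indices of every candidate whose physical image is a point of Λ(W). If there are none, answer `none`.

2

With ζ = e^{iπ/4} the internal vectors are ζ^0,ζ^3,ζ^6,ζ^9.
candidate 1: n = (1, 1, -1, 1) → π⊥ ≈ (+1.0000, +2.4142); max(|x|,|y|,|x±y|/√2) = 2.4142 > 1.5 ⇒ ∉ W
candidate 2: n = (-1, 0, 1, 1) → π⊥ ≈ (-0.2929, -0.2929); max(|x|,|y|,|x±y|/√2) = 0.4142 ≤ 1.5 ⇒ ∈ W
candidate 3: n = (-1, 1, 2, 0) → π⊥ ≈ (-1.7071, -1.2929); max(|x|,|y|,|x±y|/√2) = 2.1213 > 1.5 ⇒ ∉ W
candidate 4: n = (-3, 0, -1, -1) → π⊥ ≈ (-3.7071, +0.2929); max(|x|,|y|,|x±y|/√2) = 3.7071 > 1.5 ⇒ ∉ W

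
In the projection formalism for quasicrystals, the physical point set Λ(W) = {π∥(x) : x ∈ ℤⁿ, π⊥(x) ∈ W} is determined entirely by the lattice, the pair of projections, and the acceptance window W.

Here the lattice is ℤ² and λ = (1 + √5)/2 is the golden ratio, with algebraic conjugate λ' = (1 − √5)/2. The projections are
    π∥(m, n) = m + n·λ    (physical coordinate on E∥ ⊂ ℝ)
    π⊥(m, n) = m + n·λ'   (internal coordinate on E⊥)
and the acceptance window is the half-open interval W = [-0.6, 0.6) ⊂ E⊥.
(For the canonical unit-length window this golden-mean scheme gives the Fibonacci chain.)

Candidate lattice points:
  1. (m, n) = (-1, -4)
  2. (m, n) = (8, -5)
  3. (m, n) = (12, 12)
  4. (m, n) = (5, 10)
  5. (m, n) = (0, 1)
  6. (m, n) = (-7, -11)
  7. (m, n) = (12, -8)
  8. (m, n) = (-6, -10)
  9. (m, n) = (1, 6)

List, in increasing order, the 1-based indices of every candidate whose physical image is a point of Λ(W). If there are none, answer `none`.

λ' = (1−√5)/2 ≈ -0.61803.
candidate 1: (m,n)=(-1,-4) → π∥ = -1-4·λ ≈ -7.47214, π⊥ = -1-4·λ' ≈ 1.47214 ∉ [-0.6, 0.6) ⇒ out
candidate 2: (m,n)=(8,-5) → π∥ = 8-5·λ ≈ -0.09017, π⊥ = 8-5·λ' ≈ 11.09017 ∉ [-0.6, 0.6) ⇒ out
candidate 3: (m,n)=(12,12) → π∥ = 12+12·λ ≈ 31.41641, π⊥ = 12+12·λ' ≈ 4.58359 ∉ [-0.6, 0.6) ⇒ out
candidate 4: (m,n)=(5,10) → π∥ = 5+10·λ ≈ 21.18034, π⊥ = 5+10·λ' ≈ -1.18034 ∉ [-0.6, 0.6) ⇒ out
candidate 5: (m,n)=(0,1) → π∥ = 0+1·λ ≈ 1.61803, π⊥ = 0+1·λ' ≈ -0.61803 ∉ [-0.6, 0.6) ⇒ out
candidate 6: (m,n)=(-7,-11) → π∥ = -7-11·λ ≈ -24.79837, π⊥ = -7-11·λ' ≈ -0.20163 ∈ [-0.6, 0.6) ⇒ IN Λ
candidate 7: (m,n)=(12,-8) → π∥ = 12-8·λ ≈ -0.94427, π⊥ = 12-8·λ' ≈ 16.94427 ∉ [-0.6, 0.6) ⇒ out
candidate 8: (m,n)=(-6,-10) → π∥ = -6-10·λ ≈ -22.18034, π⊥ = -6-10·λ' ≈ 0.18034 ∈ [-0.6, 0.6) ⇒ IN Λ
candidate 9: (m,n)=(1,6) → π∥ = 1+6·λ ≈ 10.70820, π⊥ = 1+6·λ' ≈ -2.70820 ∉ [-0.6, 0.6) ⇒ out

6, 8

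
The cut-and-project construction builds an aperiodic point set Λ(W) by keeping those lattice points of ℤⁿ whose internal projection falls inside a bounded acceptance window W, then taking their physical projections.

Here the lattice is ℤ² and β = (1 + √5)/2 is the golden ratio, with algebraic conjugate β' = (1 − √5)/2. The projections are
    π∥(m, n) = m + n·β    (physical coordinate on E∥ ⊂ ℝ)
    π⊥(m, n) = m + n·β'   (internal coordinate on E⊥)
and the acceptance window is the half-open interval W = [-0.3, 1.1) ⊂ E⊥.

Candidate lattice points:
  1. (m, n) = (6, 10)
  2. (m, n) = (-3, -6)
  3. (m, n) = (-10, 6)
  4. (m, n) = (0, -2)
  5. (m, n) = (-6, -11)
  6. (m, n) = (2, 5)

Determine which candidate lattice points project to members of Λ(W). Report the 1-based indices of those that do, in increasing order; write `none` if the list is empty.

1, 2, 5

Compute β' = (1−√5)/2 = -0.6180, so π⊥(m,n) = m -0.6180·n.
#1 (6,10): internal coord 6 + (10)·β' = -0.1803; -0.1803 ∈ [-0.3, 1.1) → IN Λ
#2 (-3,-6): internal coord -3 + (-6)·β' = +0.7082; +0.7082 ∈ [-0.3, 1.1) → IN Λ
#3 (-10,6): internal coord -10 + (6)·β' = -13.7082; -13.7082 ∉ [-0.3, 1.1) → out
#4 (0,-2): internal coord 0 + (-2)·β' = +1.2361; +1.2361 ∉ [-0.3, 1.1) → out
#5 (-6,-11): internal coord -6 + (-11)·β' = +0.7984; +0.7984 ∈ [-0.3, 1.1) → IN Λ
#6 (2,5): internal coord 2 + (5)·β' = -1.0902; -1.0902 ∉ [-0.3, 1.1) → out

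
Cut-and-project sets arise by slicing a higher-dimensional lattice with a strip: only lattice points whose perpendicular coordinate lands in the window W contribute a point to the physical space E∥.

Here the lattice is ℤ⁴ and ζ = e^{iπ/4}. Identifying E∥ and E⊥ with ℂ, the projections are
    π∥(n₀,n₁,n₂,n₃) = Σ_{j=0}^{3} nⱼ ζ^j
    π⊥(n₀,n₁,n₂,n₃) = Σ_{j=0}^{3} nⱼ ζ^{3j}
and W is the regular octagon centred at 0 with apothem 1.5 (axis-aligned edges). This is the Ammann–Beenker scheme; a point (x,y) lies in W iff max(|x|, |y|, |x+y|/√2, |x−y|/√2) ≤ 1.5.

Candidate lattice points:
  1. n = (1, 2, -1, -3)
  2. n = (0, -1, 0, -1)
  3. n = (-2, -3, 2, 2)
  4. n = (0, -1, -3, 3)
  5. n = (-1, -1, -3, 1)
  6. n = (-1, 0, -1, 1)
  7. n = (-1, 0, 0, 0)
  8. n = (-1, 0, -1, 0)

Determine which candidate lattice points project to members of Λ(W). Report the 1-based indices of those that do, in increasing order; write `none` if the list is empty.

Internal map: ζ^{3j} for j=0..3 gives (1,0), (−√2/2,√2/2), (0,−1), (√2/2,√2/2).
candidate 1: n = (1, 2, -1, -3) → π⊥ ≈ (-2.5355, +0.2929); max(|x|,|y|,|x±y|/√2) = 2.5355 > 1.5 ⇒ ∉ W
candidate 2: n = (0, -1, 0, -1) → π⊥ ≈ (+0.0000, -1.4142); max(|x|,|y|,|x±y|/√2) = 1.4142 ≤ 1.5 ⇒ ∈ W
candidate 3: n = (-2, -3, 2, 2) → π⊥ ≈ (+1.5355, -2.7071); max(|x|,|y|,|x±y|/√2) = 3.0000 > 1.5 ⇒ ∉ W
candidate 4: n = (0, -1, -3, 3) → π⊥ ≈ (+2.8284, +4.4142); max(|x|,|y|,|x±y|/√2) = 5.1213 > 1.5 ⇒ ∉ W
candidate 5: n = (-1, -1, -3, 1) → π⊥ ≈ (+0.4142, +3.0000); max(|x|,|y|,|x±y|/√2) = 3.0000 > 1.5 ⇒ ∉ W
candidate 6: n = (-1, 0, -1, 1) → π⊥ ≈ (-0.2929, +1.7071); max(|x|,|y|,|x±y|/√2) = 1.7071 > 1.5 ⇒ ∉ W
candidate 7: n = (-1, 0, 0, 0) → π⊥ ≈ (-1.0000, +0.0000); max(|x|,|y|,|x±y|/√2) = 1.0000 ≤ 1.5 ⇒ ∈ W
candidate 8: n = (-1, 0, -1, 0) → π⊥ ≈ (-1.0000, +1.0000); max(|x|,|y|,|x±y|/√2) = 1.4142 ≤ 1.5 ⇒ ∈ W

2, 7, 8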